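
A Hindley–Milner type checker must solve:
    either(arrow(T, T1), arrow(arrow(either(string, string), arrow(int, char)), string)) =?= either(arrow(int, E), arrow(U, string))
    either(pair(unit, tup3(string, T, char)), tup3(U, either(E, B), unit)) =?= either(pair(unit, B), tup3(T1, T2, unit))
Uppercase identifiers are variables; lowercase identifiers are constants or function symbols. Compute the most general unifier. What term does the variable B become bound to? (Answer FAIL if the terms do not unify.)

Decompose either/2: arrow(T, T1) =?= arrow(int, E),  arrow(arrow(either(string, string), arrow(int, char)), string) =?= arrow(U, string).
Decompose arrow/2: T =?= int,  T1 =?= E.
Bind T := int; substituting into the one remaining equation that mentions T gives: either(pair(unit, tup3(string, int, char)), tup3(U, either(E, B), unit)) =?= either(pair(unit, B), tup3(T1, T2, unit)).
Bind T1 := E; substituting into the one remaining equation that mentions T1 gives: either(pair(unit, tup3(string, int, char)), tup3(U, either(E, B), unit)) =?= either(pair(unit, B), tup3(E, T2, unit)).
Decompose arrow/2: arrow(either(string, string), arrow(int, char)) =?= U,  string =?= string.
Bind U := arrow(either(string, string), arrow(int, char)); substituting into the one remaining equation that mentions U gives: either(pair(unit, tup3(string, int, char)), tup3(arrow(either(string, string), arrow(int, char)), either(E, B), unit)) =?= either(pair(unit, B), tup3(E, T2, unit)).
Delete trivial equation string =?= string.
Decompose either/2: pair(unit, tup3(string, int, char)) =?= pair(unit, B),  tup3(arrow(either(string, string), arrow(int, char)), either(E, B), unit) =?= tup3(E, T2, unit).
Decompose pair/2: unit =?= unit,  tup3(string, int, char) =?= B.
Delete trivial equation unit =?= unit.
Bind B := tup3(string, int, char); substituting into the remaining equation gives: tup3(arrow(either(string, string), arrow(int, char)), either(E, tup3(string, int, char)), unit) =?= tup3(E, T2, unit).
Decompose tup3/3: arrow(either(string, string), arrow(int, char)) =?= E,  either(E, tup3(string, int, char)) =?= T2,  unit =?= unit.
Bind E := arrow(either(string, string), arrow(int, char)); substituting into the one remaining equation that mentions E gives: either(arrow(either(string, string), arrow(int, char)), tup3(string, int, char)) =?= T2. Substituting into the earlier binding gives T1 := arrow(either(string, string), arrow(int, char)).
Bind T2 := either(arrow(either(string, string), arrow(int, char)), tup3(string, int, char)); no other remaining equation mentions T2.
Delete trivial equation unit =?= unit.
MGU = { T := int, T1 := arrow(either(string, string), arrow(int, char)), U := arrow(either(string, string), arrow(int, char)), B := tup3(string, int, char), E := arrow(either(string, string), arrow(int, char)), T2 := either(arrow(either(string, string), arrow(int, char)), tup3(string, int, char)) }, so B := tup3(string, int, char).

tup3(string, int, char)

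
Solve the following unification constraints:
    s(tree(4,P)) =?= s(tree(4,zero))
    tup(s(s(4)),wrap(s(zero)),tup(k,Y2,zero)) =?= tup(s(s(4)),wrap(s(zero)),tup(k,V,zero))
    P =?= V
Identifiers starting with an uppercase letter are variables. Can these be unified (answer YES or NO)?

YES

Decompose s/1: tree(4,P) =?= tree(4,zero).
Decompose tree/2: 4 =?= 4,  P =?= zero.
Delete trivial equation 4 =?= 4.
Bind P := zero; substituting into the one remaining equation that mentions P gives: zero =?= V.
Decompose tup/3: s(s(4)) =?= s(s(4)),  wrap(s(zero)) =?= wrap(s(zero)),  tup(k,Y2,zero) =?= tup(k,V,zero).
Delete trivial equation s(s(4)) =?= s(s(4)).
Delete trivial equation wrap(s(zero)) =?= wrap(s(zero)).
Decompose tup/3: k =?= k,  Y2 =?= V,  zero =?= zero.
Delete trivial equation k =?= k.
Bind Y2 := V; no other remaining equation mentions Y2.
Delete trivial equation zero =?= zero.
Bind V := zero. Substituting into the earlier binding gives Y2 := zero.
No equations remain and no clash or occurs-check failure arose, so a unifier exists.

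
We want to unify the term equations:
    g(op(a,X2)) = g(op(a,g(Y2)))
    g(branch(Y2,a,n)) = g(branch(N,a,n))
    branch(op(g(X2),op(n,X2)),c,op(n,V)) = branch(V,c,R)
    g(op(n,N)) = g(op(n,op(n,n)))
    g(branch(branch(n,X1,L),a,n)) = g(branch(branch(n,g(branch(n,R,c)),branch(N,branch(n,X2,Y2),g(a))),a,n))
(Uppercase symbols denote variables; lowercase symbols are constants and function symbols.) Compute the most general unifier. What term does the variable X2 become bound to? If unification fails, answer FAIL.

Decompose g/1: op(a,X2) = op(a,g(Y2)).
Decompose op/2: a = a,  X2 = g(Y2).
Delete trivial equation a = a.
Bind X2 := g(Y2); substituting into the 2 remaining equations that mention X2 gives: branch(op(g(g(Y2)),op(n,g(Y2))),c,op(n,V)) = branch(V,c,R),  g(branch(branch(n,X1,L),a,n)) = g(branch(branch(n,g(branch(n,R,c)),branch(N,branch(n,g(Y2),Y2),g(a))),a,n)).
Decompose g/1: branch(Y2,a,n) = branch(N,a,n).
Decompose branch/3: Y2 = N,  a = a,  n = n.
Bind Y2 := N; substituting into the 2 remaining equations that mention Y2 gives: branch(op(g(g(N)),op(n,g(N))),c,op(n,V)) = branch(V,c,R),  g(branch(branch(n,X1,L),a,n)) = g(branch(branch(n,g(branch(n,R,c)),branch(N,branch(n,g(N),N),g(a))),a,n)). Substituting into the earlier binding gives X2 := g(N).
Delete trivial equation a = a.
Delete trivial equation n = n.
Decompose branch/3: op(g(g(N)),op(n,g(N))) = V,  c = c,  op(n,V) = R.
Bind V := op(g(g(N)),op(n,g(N))); substituting into the one remaining equation that mentions V gives: op(n,op(g(g(N)),op(n,g(N)))) = R.
Delete trivial equation c = c.
Bind R := op(n,op(g(g(N)),op(n,g(N)))); substituting into the one remaining equation that mentions R gives: g(branch(branch(n,X1,L),a,n)) = g(branch(branch(n,g(branch(n,op(n,op(g(g(N)),op(n,g(N)))),c)),branch(N,branch(n,g(N),N),g(a))),a,n)).
Decompose g/1: op(n,N) = op(n,op(n,n)).
Decompose op/2: n = n,  N = op(n,n).
Delete trivial equation n = n.
Bind N := op(n,n); substituting into the remaining equation gives: g(branch(branch(n,X1,L),a,n)) = g(branch(branch(n,g(branch(n,op(n,op(g(g(op(n,n))),op(n,g(op(n,n))))),c)),branch(op(n,n),branch(n,g(op(n,n)),op(n,n)),g(a))),a,n)). Substituting into the earlier bindings gives X2 := g(op(n,n)), Y2 := op(n,n), V := op(g(g(op(n,n))),op(n,g(op(n,n)))), R := op(n,op(g(g(op(n,n))),op(n,g(op(n,n))))).
Decompose g/1: branch(branch(n,X1,L),a,n) = branch(branch(n,g(branch(n,op(n,op(g(g(op(n,n))),op(n,g(op(n,n))))),c)),branch(op(n,n),branch(n,g(op(n,n)),op(n,n)),g(a))),a,n).
Decompose branch/3: branch(n,X1,L) = branch(n,g(branch(n,op(n,op(g(g(op(n,n))),op(n,g(op(n,n))))),c)),branch(op(n,n),branch(n,g(op(n,n)),op(n,n)),g(a))),  a = a,  n = n.
Decompose branch/3: n = n,  X1 = g(branch(n,op(n,op(g(g(op(n,n))),op(n,g(op(n,n))))),c)),  L = branch(op(n,n),branch(n,g(op(n,n)),op(n,n)),g(a)).
Delete trivial equation n = n.
Bind X1 := g(branch(n,op(n,op(g(g(op(n,n))),op(n,g(op(n,n))))),c)); no other remaining equation mentions X1.
Bind L := branch(op(n,n),branch(n,g(op(n,n)),op(n,n)),g(a)); no other remaining equation mentions L.
Delete trivial equation a = a.
Delete trivial equation n = n.
MGU = { X2 := g(op(n,n)), Y2 := op(n,n), V := op(g(g(op(n,n))),op(n,g(op(n,n)))), R := op(n,op(g(g(op(n,n))),op(n,g(op(n,n))))), N := op(n,n), X1 := g(branch(n,op(n,op(g(g(op(n,n))),op(n,g(op(n,n))))),c)), L := branch(op(n,n),branch(n,g(op(n,n)),op(n,n)),g(a)) }, so X2 := g(op(n,n)).

g(op(n,n))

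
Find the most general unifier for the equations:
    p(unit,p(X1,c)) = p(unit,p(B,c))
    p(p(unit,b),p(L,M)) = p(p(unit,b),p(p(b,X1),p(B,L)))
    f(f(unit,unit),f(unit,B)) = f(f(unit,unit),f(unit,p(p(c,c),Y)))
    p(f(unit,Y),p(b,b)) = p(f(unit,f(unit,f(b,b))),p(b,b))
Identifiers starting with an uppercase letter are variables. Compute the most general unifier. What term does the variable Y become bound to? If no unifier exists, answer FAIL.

Decompose p/2: unit = unit,  p(X1,c) = p(B,c).
Delete trivial equation unit = unit.
Decompose p/2: X1 = B,  c = c.
Bind X1 := B; substituting into the one remaining equation that mentions X1 gives: p(p(unit,b),p(L,M)) = p(p(unit,b),p(p(b,B),p(B,L))).
Delete trivial equation c = c.
Decompose p/2: p(unit,b) = p(unit,b),  p(L,M) = p(p(b,B),p(B,L)).
Delete trivial equation p(unit,b) = p(unit,b).
Decompose p/2: L = p(b,B),  M = p(B,L).
Bind L := p(b,B); substituting into the one remaining equation that mentions L gives: M = p(B,p(b,B)).
Bind M := p(B,p(b,B)); no other remaining equation mentions M.
Decompose f/2: f(unit,unit) = f(unit,unit),  f(unit,B) = f(unit,p(p(c,c),Y)).
Delete trivial equation f(unit,unit) = f(unit,unit).
Decompose f/2: unit = unit,  B = p(p(c,c),Y).
Delete trivial equation unit = unit.
Bind B := p(p(c,c),Y); no other remaining equation mentions B. Substituting into the earlier bindings gives X1 := p(p(c,c),Y), L := p(b,p(p(c,c),Y)), M := p(p(p(c,c),Y),p(b,p(p(c,c),Y))).
Decompose p/2: f(unit,Y) = f(unit,f(unit,f(b,b))),  p(b,b) = p(b,b).
Decompose f/2: unit = unit,  Y = f(unit,f(b,b)).
Delete trivial equation unit = unit.
Bind Y := f(unit,f(b,b)); no other remaining equation mentions Y. Substituting into the earlier bindings gives X1 := p(p(c,c),f(unit,f(b,b))), L := p(b,p(p(c,c),f(unit,f(b,b)))), M := p(p(p(c,c),f(unit,f(b,b))),p(b,p(p(c,c),f(unit,f(b,b))))), B := p(p(c,c),f(unit,f(b,b))).
Delete trivial equation p(b,b) = p(b,b).
MGU = { X1 -> p(p(c,c),f(unit,f(b,b))), L -> p(b,p(p(c,c),f(unit,f(b,b)))), M -> p(p(p(c,c),f(unit,f(b,b))),p(b,p(p(c,c),f(unit,f(b,b))))), B -> p(p(c,c),f(unit,f(b,b))), Y -> f(unit,f(b,b)) }, so Y -> f(unit,f(b,b)).

f(unit,f(b,b))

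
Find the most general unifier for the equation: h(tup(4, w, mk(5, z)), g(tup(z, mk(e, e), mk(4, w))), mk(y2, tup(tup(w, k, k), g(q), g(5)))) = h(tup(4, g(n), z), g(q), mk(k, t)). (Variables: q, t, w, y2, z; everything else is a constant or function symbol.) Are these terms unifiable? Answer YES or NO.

NO

Decompose h/3: tup(4, w, mk(5, z)) = tup(4, g(n), z),  g(tup(z, mk(e, e), mk(4, w))) = g(q),  mk(y2, tup(tup(w, k, k), g(q), g(5))) = mk(k, t).
Decompose tup/3: 4 = 4,  w = g(n),  mk(5, z) = z.
Delete trivial equation 4 = 4.
Bind w := g(n); substituting into the 2 remaining equations that mention w gives: g(tup(z, mk(e, e), mk(4, g(n)))) = g(q),  mk(y2, tup(tup(g(n), k, k), g(q), g(5))) = mk(k, t).
Occurs check fails: z occurs in mk(5, z); the equation z = mk(5, z) has no finite solution.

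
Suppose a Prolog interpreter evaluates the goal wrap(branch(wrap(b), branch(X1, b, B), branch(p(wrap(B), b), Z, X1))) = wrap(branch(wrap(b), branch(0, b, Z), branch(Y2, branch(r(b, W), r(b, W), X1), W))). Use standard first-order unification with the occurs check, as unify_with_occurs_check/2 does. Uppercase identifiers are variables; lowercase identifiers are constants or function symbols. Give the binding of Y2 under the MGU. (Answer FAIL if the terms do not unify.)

Decompose wrap/1: branch(wrap(b), branch(X1, b, B), branch(p(wrap(B), b), Z, X1)) = branch(wrap(b), branch(0, b, Z), branch(Y2, branch(r(b, W), r(b, W), X1), W)).
Decompose branch/3: wrap(b) = wrap(b),  branch(X1, b, B) = branch(0, b, Z),  branch(p(wrap(B), b), Z, X1) = branch(Y2, branch(r(b, W), r(b, W), X1), W).
Delete trivial equation wrap(b) = wrap(b).
Decompose branch/3: X1 = 0,  b = b,  B = Z.
Bind X1 := 0; substituting into the one remaining equation that mentions X1 gives: branch(p(wrap(B), b), Z, 0) = branch(Y2, branch(r(b, W), r(b, W), 0), W).
Delete trivial equation b = b.
Bind B := Z; substituting into the remaining equation gives: branch(p(wrap(Z), b), Z, 0) = branch(Y2, branch(r(b, W), r(b, W), 0), W).
Decompose branch/3: p(wrap(Z), b) = Y2,  Z = branch(r(b, W), r(b, W), 0),  0 = W.
Bind Y2 := p(wrap(Z), b); no other remaining equation mentions Y2.
Bind Z := branch(r(b, W), r(b, W), 0); no other remaining equation mentions Z. Substituting into the earlier bindings gives B := branch(r(b, W), r(b, W), 0), Y2 := p(wrap(branch(r(b, W), r(b, W), 0)), b).
Bind W := 0. Substituting into the earlier bindings gives B := branch(r(b, 0), r(b, 0), 0), Y2 := p(wrap(branch(r(b, 0), r(b, 0), 0)), b), Z := branch(r(b, 0), r(b, 0), 0).
MGU = { X1 ↦ 0, B ↦ branch(r(b, 0), r(b, 0), 0), Y2 ↦ p(wrap(branch(r(b, 0), r(b, 0), 0)), b), Z ↦ branch(r(b, 0), r(b, 0), 0), W ↦ 0 }, so Y2 ↦ p(wrap(branch(r(b, 0), r(b, 0), 0)), b).

p(wrap(branch(r(b, 0), r(b, 0), 0)), b)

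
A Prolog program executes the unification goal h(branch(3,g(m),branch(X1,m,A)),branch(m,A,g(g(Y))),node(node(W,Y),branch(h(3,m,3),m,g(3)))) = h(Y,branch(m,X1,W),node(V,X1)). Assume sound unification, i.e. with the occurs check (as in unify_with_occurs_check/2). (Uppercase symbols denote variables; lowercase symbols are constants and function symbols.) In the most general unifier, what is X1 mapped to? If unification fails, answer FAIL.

Decompose h/3: branch(3,g(m),branch(X1,m,A)) = Y,  branch(m,A,g(g(Y))) = branch(m,X1,W),  node(node(W,Y),branch(h(3,m,3),m,g(3))) = node(V,X1).
Bind Y := branch(3,g(m),branch(X1,m,A)); substituting into the remaining equations gives: branch(m,A,g(g(branch(3,g(m),branch(X1,m,A))))) = branch(m,X1,W),  node(node(W,branch(3,g(m),branch(X1,m,A))),branch(h(3,m,3),m,g(3))) = node(V,X1).
Decompose branch/3: m = m,  A = X1,  g(g(branch(3,g(m),branch(X1,m,A)))) = W.
Delete trivial equation m = m.
Bind A := X1; substituting into the remaining equations gives: g(g(branch(3,g(m),branch(X1,m,X1)))) = W,  node(node(W,branch(3,g(m),branch(X1,m,X1))),branch(h(3,m,3),m,g(3))) = node(V,X1). Substituting into the earlier binding gives Y := branch(3,g(m),branch(X1,m,X1)).
Bind W := g(g(branch(3,g(m),branch(X1,m,X1)))); substituting into the remaining equation gives: node(node(g(g(branch(3,g(m),branch(X1,m,X1)))),branch(3,g(m),branch(X1,m,X1))),branch(h(3,m,3),m,g(3))) = node(V,X1).
Decompose node/2: node(g(g(branch(3,g(m),branch(X1,m,X1)))),branch(3,g(m),branch(X1,m,X1))) = V,  branch(h(3,m,3),m,g(3)) = X1.
Bind V := node(g(g(branch(3,g(m),branch(X1,m,X1)))),branch(3,g(m),branch(X1,m,X1))); no other remaining equation mentions V.
Bind X1 := branch(h(3,m,3),m,g(3)). Substituting into the earlier bindings gives Y := branch(3,g(m),branch(branch(h(3,m,3),m,g(3)),m,branch(h(3,m,3),m,g(3)))), A := branch(h(3,m,3),m,g(3)), W := g(g(branch(3,g(m),branch(branch(h(3,m,3),m,g(3)),m,branch(h(3,m,3),m,g(3)))))), V := node(g(g(branch(3,g(m),branch(branch(h(3,m,3),m,g(3)),m,branch(h(3,m,3),m,g(3)))))),branch(3,g(m),branch(branch(h(3,m,3),m,g(3)),m,branch(h(3,m,3),m,g(3))))).
MGU = { Y ↦ branch(3,g(m),branch(branch(h(3,m,3),m,g(3)),m,branch(h(3,m,3),m,g(3)))), A ↦ branch(h(3,m,3),m,g(3)), W ↦ g(g(branch(3,g(m),branch(branch(h(3,m,3),m,g(3)),m,branch(h(3,m,3),m,g(3)))))), V ↦ node(g(g(branch(3,g(m),branch(branch(h(3,m,3),m,g(3)),m,branch(h(3,m,3),m,g(3)))))),branch(3,g(m),branch(branch(h(3,m,3),m,g(3)),m,branch(h(3,m,3),m,g(3))))), X1 ↦ branch(h(3,m,3),m,g(3)) }, so X1 ↦ branch(h(3,m,3),m,g(3)).

branch(h(3,m,3),m,g(3))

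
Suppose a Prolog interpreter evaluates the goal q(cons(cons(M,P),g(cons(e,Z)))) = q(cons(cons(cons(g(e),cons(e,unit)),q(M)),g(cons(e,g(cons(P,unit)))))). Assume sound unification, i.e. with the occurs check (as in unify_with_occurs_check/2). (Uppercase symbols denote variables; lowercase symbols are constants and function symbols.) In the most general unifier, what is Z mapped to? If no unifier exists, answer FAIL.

Decompose q/1: cons(cons(M,P),g(cons(e,Z))) = cons(cons(cons(g(e),cons(e,unit)),q(M)),g(cons(e,g(cons(P,unit))))).
Decompose cons/2: cons(M,P) = cons(cons(g(e),cons(e,unit)),q(M)),  g(cons(e,Z)) = g(cons(e,g(cons(P,unit)))).
Decompose cons/2: M = cons(g(e),cons(e,unit)),  P = q(M).
Bind M := cons(g(e),cons(e,unit)); substituting into the one remaining equation that mentions M gives: P = q(cons(g(e),cons(e,unit))).
Bind P := q(cons(g(e),cons(e,unit))); substituting into the remaining equation gives: g(cons(e,Z)) = g(cons(e,g(cons(q(cons(g(e),cons(e,unit))),unit)))).
Decompose g/1: cons(e,Z) = cons(e,g(cons(q(cons(g(e),cons(e,unit))),unit))).
Decompose cons/2: e = e,  Z = g(cons(q(cons(g(e),cons(e,unit))),unit)).
Delete trivial equation e = e.
Bind Z := g(cons(q(cons(g(e),cons(e,unit))),unit)).
MGU = { M = cons(g(e),cons(e,unit)), P = q(cons(g(e),cons(e,unit))), Z = g(cons(q(cons(g(e),cons(e,unit))),unit)) }, so Z = g(cons(q(cons(g(e),cons(e,unit))),unit)).

g(cons(q(cons(g(e),cons(e,unit))),unit))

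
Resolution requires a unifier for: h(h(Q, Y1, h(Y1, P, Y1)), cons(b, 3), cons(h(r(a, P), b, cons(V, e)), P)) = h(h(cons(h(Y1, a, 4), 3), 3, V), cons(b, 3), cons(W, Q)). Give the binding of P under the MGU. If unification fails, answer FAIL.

Decompose h/3: h(Q, Y1, h(Y1, P, Y1)) = h(cons(h(Y1, a, 4), 3), 3, V),  cons(b, 3) = cons(b, 3),  cons(h(r(a, P), b, cons(V, e)), P) = cons(W, Q).
Decompose h/3: Q = cons(h(Y1, a, 4), 3),  Y1 = 3,  h(Y1, P, Y1) = V.
Bind Q := cons(h(Y1, a, 4), 3); substituting into the one remaining equation that mentions Q gives: cons(h(r(a, P), b, cons(V, e)), P) = cons(W, cons(h(Y1, a, 4), 3)).
Bind Y1 := 3; substituting into the 2 remaining equations that mention Y1 gives: h(3, P, 3) = V,  cons(h(r(a, P), b, cons(V, e)), P) = cons(W, cons(h(3, a, 4), 3)). Substituting into the earlier binding gives Q := cons(h(3, a, 4), 3).
Bind V := h(3, P, 3); substituting into the one remaining equation that mentions V gives: cons(h(r(a, P), b, cons(h(3, P, 3), e)), P) = cons(W, cons(h(3, a, 4), 3)).
Delete trivial equation cons(b, 3) = cons(b, 3).
Decompose cons/2: h(r(a, P), b, cons(h(3, P, 3), e)) = W,  P = cons(h(3, a, 4), 3).
Bind W := h(r(a, P), b, cons(h(3, P, 3), e)); no other remaining equation mentions W.
Bind P := cons(h(3, a, 4), 3). Substituting into the earlier bindings gives V := h(3, cons(h(3, a, 4), 3), 3), W := h(r(a, cons(h(3, a, 4), 3)), b, cons(h(3, cons(h(3, a, 4), 3), 3), e)).
MGU = { Q -> cons(h(3, a, 4), 3), Y1 -> 3, V -> h(3, cons(h(3, a, 4), 3), 3), W -> h(r(a, cons(h(3, a, 4), 3)), b, cons(h(3, cons(h(3, a, 4), 3), 3), e)), P -> cons(h(3, a, 4), 3) }, so P -> cons(h(3, a, 4), 3).

cons(h(3, a, 4), 3)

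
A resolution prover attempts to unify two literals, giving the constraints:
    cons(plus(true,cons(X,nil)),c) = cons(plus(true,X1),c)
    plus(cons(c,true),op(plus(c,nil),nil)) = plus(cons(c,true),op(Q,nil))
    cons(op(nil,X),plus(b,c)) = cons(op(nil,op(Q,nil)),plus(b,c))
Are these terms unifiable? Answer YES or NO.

Decompose cons/2: plus(true,cons(X,nil)) = plus(true,X1),  c = c.
Decompose plus/2: true = true,  cons(X,nil) = X1.
Delete trivial equation true = true.
Bind X1 := cons(X,nil); no other remaining equation mentions X1.
Delete trivial equation c = c.
Decompose plus/2: cons(c,true) = cons(c,true),  op(plus(c,nil),nil) = op(Q,nil).
Delete trivial equation cons(c,true) = cons(c,true).
Decompose op/2: plus(c,nil) = Q,  nil = nil.
Bind Q := plus(c,nil); substituting into the one remaining equation that mentions Q gives: cons(op(nil,X),plus(b,c)) = cons(op(nil,op(plus(c,nil),nil)),plus(b,c)).
Delete trivial equation nil = nil.
Decompose cons/2: op(nil,X) = op(nil,op(plus(c,nil),nil)),  plus(b,c) = plus(b,c).
Decompose op/2: nil = nil,  X = op(plus(c,nil),nil).
Delete trivial equation nil = nil.
Bind X := op(plus(c,nil),nil); no other remaining equation mentions X. Substituting into the earlier binding gives X1 := cons(op(plus(c,nil),nil),nil).
Delete trivial equation plus(b,c) = plus(b,c).
No equations remain and no clash or occurs-check failure arose, so a unifier exists.

YES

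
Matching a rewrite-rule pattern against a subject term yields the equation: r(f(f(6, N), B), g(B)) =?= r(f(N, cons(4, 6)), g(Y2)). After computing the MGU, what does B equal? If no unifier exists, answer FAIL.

FAIL

Decompose r/2: f(f(6, N), B) =?= f(N, cons(4, 6)),  g(B) =?= g(Y2).
Decompose f/2: f(6, N) =?= N,  B =?= cons(4, 6).
Occurs check fails: N occurs in f(6, N); the equation N =?= f(6, N) has no finite solution.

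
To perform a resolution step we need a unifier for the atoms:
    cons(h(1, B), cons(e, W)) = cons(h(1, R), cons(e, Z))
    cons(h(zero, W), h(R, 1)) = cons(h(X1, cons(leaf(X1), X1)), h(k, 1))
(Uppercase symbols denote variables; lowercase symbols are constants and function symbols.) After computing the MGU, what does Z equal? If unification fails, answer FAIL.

cons(leaf(zero), zero)

Decompose cons/2: h(1, B) = h(1, R),  cons(e, W) = cons(e, Z).
Decompose h/2: 1 = 1,  B = R.
Delete trivial equation 1 = 1.
Bind B := R; no other remaining equation mentions B.
Decompose cons/2: e = e,  W = Z.
Delete trivial equation e = e.
Bind W := Z; substituting into the remaining equation gives: cons(h(zero, Z), h(R, 1)) = cons(h(X1, cons(leaf(X1), X1)), h(k, 1)).
Decompose cons/2: h(zero, Z) = h(X1, cons(leaf(X1), X1)),  h(R, 1) = h(k, 1).
Decompose h/2: zero = X1,  Z = cons(leaf(X1), X1).
Bind X1 := zero; substituting into the one remaining equation that mentions X1 gives: Z = cons(leaf(zero), zero).
Bind Z := cons(leaf(zero), zero); no other remaining equation mentions Z. Substituting into the earlier binding gives W := cons(leaf(zero), zero).
Decompose h/2: R = k,  1 = 1.
Bind R := k; no other remaining equation mentions R. Substituting into the earlier binding gives B := k.
Delete trivial equation 1 = 1.
MGU = { B := k, W := cons(leaf(zero), zero), X1 := zero, Z := cons(leaf(zero), zero), R := k }, so Z := cons(leaf(zero), zero).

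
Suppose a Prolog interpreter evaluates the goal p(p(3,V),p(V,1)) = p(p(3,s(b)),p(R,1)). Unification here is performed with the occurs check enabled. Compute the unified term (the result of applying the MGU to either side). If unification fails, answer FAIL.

Decompose p/2: p(3,V) = p(3,s(b)),  p(V,1) = p(R,1).
Decompose p/2: 3 = 3,  V = s(b).
Delete trivial equation 3 = 3.
Bind V := s(b); substituting into the remaining equation gives: p(s(b),1) = p(R,1).
Decompose p/2: s(b) = R,  1 = 1.
Bind R := s(b); no other remaining equation mentions R.
Delete trivial equation 1 = 1.
Applying the MGU to either side gives p(p(3,s(b)),p(s(b),1)).

p(p(3,s(b)),p(s(b),1))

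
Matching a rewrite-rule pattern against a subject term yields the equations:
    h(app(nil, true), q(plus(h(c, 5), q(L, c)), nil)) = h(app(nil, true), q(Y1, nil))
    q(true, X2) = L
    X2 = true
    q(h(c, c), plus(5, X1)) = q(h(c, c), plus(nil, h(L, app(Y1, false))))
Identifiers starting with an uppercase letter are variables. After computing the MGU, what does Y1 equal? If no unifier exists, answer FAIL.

FAIL

Decompose h/2: app(nil, true) = app(nil, true),  q(plus(h(c, 5), q(L, c)), nil) = q(Y1, nil).
Delete trivial equation app(nil, true) = app(nil, true).
Decompose q/2: plus(h(c, 5), q(L, c)) = Y1,  nil = nil.
Bind Y1 := plus(h(c, 5), q(L, c)); substituting into the one remaining equation that mentions Y1 gives: q(h(c, c), plus(5, X1)) = q(h(c, c), plus(nil, h(L, app(plus(h(c, 5), q(L, c)), false)))).
Delete trivial equation nil = nil.
Bind L := q(true, X2); substituting into the one remaining equation that mentions L gives: q(h(c, c), plus(5, X1)) = q(h(c, c), plus(nil, h(q(true, X2), app(plus(h(c, 5), q(q(true, X2), c)), false)))). Substituting into the earlier binding gives Y1 := plus(h(c, 5), q(q(true, X2), c)).
Bind X2 := true; substituting into the remaining equation gives: q(h(c, c), plus(5, X1)) = q(h(c, c), plus(nil, h(q(true, true), app(plus(h(c, 5), q(q(true, true), c)), false)))). Substituting into the earlier bindings gives Y1 := plus(h(c, 5), q(q(true, true), c)), L := q(true, true).
Decompose q/2: h(c, c) = h(c, c),  plus(5, X1) = plus(nil, h(q(true, true), app(plus(h(c, 5), q(q(true, true), c)), false))).
Delete trivial equation h(c, c) = h(c, c).
Decompose plus/2: 5 = nil,  X1 = h(q(true, true), app(plus(h(c, 5), q(q(true, true), c)), false)).
Clash: constants 5 and nil differ; no unifier exists.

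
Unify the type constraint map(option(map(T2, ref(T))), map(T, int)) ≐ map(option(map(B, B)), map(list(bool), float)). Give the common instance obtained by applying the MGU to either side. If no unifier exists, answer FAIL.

Decompose map/2: option(map(T2, ref(T))) ≐ option(map(B, B)),  map(T, int) ≐ map(list(bool), float).
Decompose option/1: map(T2, ref(T)) ≐ map(B, B).
Decompose map/2: T2 ≐ B,  ref(T) ≐ B.
Bind T2 := B; no other remaining equation mentions T2.
Bind B := ref(T); no other remaining equation mentions B. Substituting into the earlier binding gives T2 := ref(T).
Decompose map/2: T ≐ list(bool),  int ≐ float.
Bind T := list(bool); no other remaining equation mentions T. Substituting into the earlier bindings gives T2 := ref(list(bool)), B := ref(list(bool)).
Clash: constants int and float differ; no unifier exists.

FAIL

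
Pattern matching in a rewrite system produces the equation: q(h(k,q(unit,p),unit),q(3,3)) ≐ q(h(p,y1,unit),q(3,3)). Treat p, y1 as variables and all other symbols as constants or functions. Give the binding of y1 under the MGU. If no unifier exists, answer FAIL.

Decompose q/2: h(k,q(unit,p),unit) ≐ h(p,y1,unit),  q(3,3) ≐ q(3,3).
Decompose h/3: k ≐ p,  q(unit,p) ≐ y1,  unit ≐ unit.
Bind p := k; substituting into the one remaining equation that mentions p gives: q(unit,k) ≐ y1.
Bind y1 := q(unit,k); no other remaining equation mentions y1.
Delete trivial equation unit ≐ unit.
Delete trivial equation q(3,3) ≐ q(3,3).
MGU = { p ↦ k, y1 ↦ q(unit,k) }, so y1 ↦ q(unit,k).

q(unit,k)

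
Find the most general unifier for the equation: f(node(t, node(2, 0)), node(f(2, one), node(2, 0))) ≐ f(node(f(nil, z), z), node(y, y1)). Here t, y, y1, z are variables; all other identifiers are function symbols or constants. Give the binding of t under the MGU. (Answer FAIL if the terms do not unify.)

f(nil, node(2, 0))

Decompose f/2: node(t, node(2, 0)) ≐ node(f(nil, z), z),  node(f(2, one), node(2, 0)) ≐ node(y, y1).
Decompose node/2: t ≐ f(nil, z),  node(2, 0) ≐ z.
Bind t := f(nil, z); no other remaining equation mentions t.
Bind z := node(2, 0); no other remaining equation mentions z. Substituting into the earlier binding gives t := f(nil, node(2, 0)).
Decompose node/2: f(2, one) ≐ y,  node(2, 0) ≐ y1.
Bind y := f(2, one); no other remaining equation mentions y.
Bind y1 := node(2, 0).
MGU = { t ↦ f(nil, node(2, 0)), z ↦ node(2, 0), y ↦ f(2, one), y1 ↦ node(2, 0) }, so t ↦ f(nil, node(2, 0)).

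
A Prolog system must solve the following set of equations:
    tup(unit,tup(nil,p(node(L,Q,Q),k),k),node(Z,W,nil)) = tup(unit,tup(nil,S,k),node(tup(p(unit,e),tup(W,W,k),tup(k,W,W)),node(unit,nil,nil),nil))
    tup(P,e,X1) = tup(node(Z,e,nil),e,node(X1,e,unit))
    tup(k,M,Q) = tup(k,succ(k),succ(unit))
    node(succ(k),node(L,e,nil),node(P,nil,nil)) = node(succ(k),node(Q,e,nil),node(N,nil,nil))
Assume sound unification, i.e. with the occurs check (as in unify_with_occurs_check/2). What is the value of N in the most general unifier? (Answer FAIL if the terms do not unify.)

FAIL

Decompose tup/3: unit = unit,  tup(nil,p(node(L,Q,Q),k),k) = tup(nil,S,k),  node(Z,W,nil) = node(tup(p(unit,e),tup(W,W,k),tup(k,W,W)),node(unit,nil,nil),nil).
Delete trivial equation unit = unit.
Decompose tup/3: nil = nil,  p(node(L,Q,Q),k) = S,  k = k.
Delete trivial equation nil = nil.
Bind S := p(node(L,Q,Q),k); no other remaining equation mentions S.
Delete trivial equation k = k.
Decompose node/3: Z = tup(p(unit,e),tup(W,W,k),tup(k,W,W)),  W = node(unit,nil,nil),  nil = nil.
Bind Z := tup(p(unit,e),tup(W,W,k),tup(k,W,W)); substituting into the one remaining equation that mentions Z gives: tup(P,e,X1) = tup(node(tup(p(unit,e),tup(W,W,k),tup(k,W,W)),e,nil),e,node(X1,e,unit)).
Bind W := node(unit,nil,nil); substituting into the one remaining equation that mentions W gives: tup(P,e,X1) = tup(node(tup(p(unit,e),tup(node(unit,nil,nil),node(unit,nil,nil),k),tup(k,node(unit,nil,nil),node(unit,nil,nil))),e,nil),e,node(X1,e,unit)). Substituting into the earlier binding gives Z := tup(p(unit,e),tup(node(unit,nil,nil),node(unit,nil,nil),k),tup(k,node(unit,nil,nil),node(unit,nil,nil))).
Delete trivial equation nil = nil.
Decompose tup/3: P = node(tup(p(unit,e),tup(node(unit,nil,nil),node(unit,nil,nil),k),tup(k,node(unit,nil,nil),node(unit,nil,nil))),e,nil),  e = e,  X1 = node(X1,e,unit).
Bind P := node(tup(p(unit,e),tup(node(unit,nil,nil),node(unit,nil,nil),k),tup(k,node(unit,nil,nil),node(unit,nil,nil))),e,nil); substituting into the one remaining equation that mentions P gives: node(succ(k),node(L,e,nil),node(node(tup(p(unit,e),tup(node(unit,nil,nil),node(unit,nil,nil),k),tup(k,node(unit,nil,nil),node(unit,nil,nil))),e,nil),nil,nil)) = node(succ(k),node(Q,e,nil),node(N,nil,nil)).
Delete trivial equation e = e.
Occurs check fails: X1 occurs in node(X1,e,unit); the equation X1 = node(X1,e,unit) has no finite solution.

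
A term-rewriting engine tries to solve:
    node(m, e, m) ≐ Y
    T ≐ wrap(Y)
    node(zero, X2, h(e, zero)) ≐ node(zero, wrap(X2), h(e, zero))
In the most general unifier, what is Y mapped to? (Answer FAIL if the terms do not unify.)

Bind Y := node(m, e, m); substituting into the one remaining equation that mentions Y gives: T ≐ wrap(node(m, e, m)).
Bind T := wrap(node(m, e, m)); no other remaining equation mentions T.
Decompose node/3: zero ≐ zero,  X2 ≐ wrap(X2),  h(e, zero) ≐ h(e, zero).
Delete trivial equation zero ≐ zero.
Occurs check fails: X2 occurs in wrap(X2); the equation X2 ≐ wrap(X2) has no finite solution.

FAIL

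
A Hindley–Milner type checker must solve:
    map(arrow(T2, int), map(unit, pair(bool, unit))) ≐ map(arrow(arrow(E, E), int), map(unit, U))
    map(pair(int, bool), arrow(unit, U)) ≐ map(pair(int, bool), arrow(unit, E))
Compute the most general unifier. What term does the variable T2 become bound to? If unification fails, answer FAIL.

arrow(pair(bool, unit), pair(bool, unit))

Decompose map/2: arrow(T2, int) ≐ arrow(arrow(E, E), int),  map(unit, pair(bool, unit)) ≐ map(unit, U).
Decompose arrow/2: T2 ≐ arrow(E, E),  int ≐ int.
Bind T2 := arrow(E, E); no other remaining equation mentions T2.
Delete trivial equation int ≐ int.
Decompose map/2: unit ≐ unit,  pair(bool, unit) ≐ U.
Delete trivial equation unit ≐ unit.
Bind U := pair(bool, unit); substituting into the remaining equation gives: map(pair(int, bool), arrow(unit, pair(bool, unit))) ≐ map(pair(int, bool), arrow(unit, E)).
Decompose map/2: pair(int, bool) ≐ pair(int, bool),  arrow(unit, pair(bool, unit)) ≐ arrow(unit, E).
Delete trivial equation pair(int, bool) ≐ pair(int, bool).
Decompose arrow/2: unit ≐ unit,  pair(bool, unit) ≐ E.
Delete trivial equation unit ≐ unit.
Bind E := pair(bool, unit). Substituting into the earlier binding gives T2 := arrow(pair(bool, unit), pair(bool, unit)).
MGU = { T2 ↦ arrow(pair(bool, unit), pair(bool, unit)), U ↦ pair(bool, unit), E ↦ pair(bool, unit) }, so T2 ↦ arrow(pair(bool, unit), pair(bool, unit)).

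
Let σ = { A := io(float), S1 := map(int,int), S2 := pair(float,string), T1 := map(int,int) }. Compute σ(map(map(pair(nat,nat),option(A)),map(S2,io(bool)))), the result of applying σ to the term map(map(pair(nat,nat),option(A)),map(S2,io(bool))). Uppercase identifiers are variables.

map(map(pair(nat,nat),option(io(float))),map(pair(float,string),io(bool)))

Replace each occurrence of A with io(float).
Replace each occurrence of S2 with pair(float,string).
Result: map(map(pair(nat,nat),option(io(float))),map(pair(float,string),io(bool))).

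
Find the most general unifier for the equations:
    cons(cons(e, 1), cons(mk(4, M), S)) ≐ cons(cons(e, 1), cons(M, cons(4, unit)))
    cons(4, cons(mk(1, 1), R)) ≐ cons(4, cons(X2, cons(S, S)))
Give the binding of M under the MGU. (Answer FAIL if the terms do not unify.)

FAIL

Decompose cons/2: cons(e, 1) ≐ cons(e, 1),  cons(mk(4, M), S) ≐ cons(M, cons(4, unit)).
Delete trivial equation cons(e, 1) ≐ cons(e, 1).
Decompose cons/2: mk(4, M) ≐ M,  S ≐ cons(4, unit).
Occurs check fails: M occurs in mk(4, M); the equation M ≐ mk(4, M) has no finite solution.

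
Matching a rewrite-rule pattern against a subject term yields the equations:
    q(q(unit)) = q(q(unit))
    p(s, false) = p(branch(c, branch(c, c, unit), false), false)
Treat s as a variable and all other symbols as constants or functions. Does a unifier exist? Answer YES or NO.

Delete trivial equation q(q(unit)) = q(q(unit)).
Decompose p/2: s = branch(c, branch(c, c, unit), false),  false = false.
Bind s := branch(c, branch(c, c, unit), false); no other remaining equation mentions s.
Delete trivial equation false = false.
No equations remain and no clash or occurs-check failure arose, so a unifier exists.

YES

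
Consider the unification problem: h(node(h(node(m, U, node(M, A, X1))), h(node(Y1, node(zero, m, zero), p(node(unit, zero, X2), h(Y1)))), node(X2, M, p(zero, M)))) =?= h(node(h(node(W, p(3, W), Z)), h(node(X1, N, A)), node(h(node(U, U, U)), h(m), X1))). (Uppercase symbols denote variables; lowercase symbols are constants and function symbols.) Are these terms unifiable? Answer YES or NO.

Decompose h/1: node(h(node(m, U, node(M, A, X1))), h(node(Y1, node(zero, m, zero), p(node(unit, zero, X2), h(Y1)))), node(X2, M, p(zero, M))) =?= node(h(node(W, p(3, W), Z)), h(node(X1, N, A)), node(h(node(U, U, U)), h(m), X1)).
Decompose node/3: h(node(m, U, node(M, A, X1))) =?= h(node(W, p(3, W), Z)),  h(node(Y1, node(zero, m, zero), p(node(unit, zero, X2), h(Y1)))) =?= h(node(X1, N, A)),  node(X2, M, p(zero, M)) =?= node(h(node(U, U, U)), h(m), X1).
Decompose h/1: node(m, U, node(M, A, X1)) =?= node(W, p(3, W), Z).
Decompose node/3: m =?= W,  U =?= p(3, W),  node(M, A, X1) =?= Z.
Bind W := m; substituting into the one remaining equation that mentions W gives: U =?= p(3, m).
Bind U := p(3, m); substituting into the one remaining equation that mentions U gives: node(X2, M, p(zero, M)) =?= node(h(node(p(3, m), p(3, m), p(3, m))), h(m), X1).
Bind Z := node(M, A, X1); no other remaining equation mentions Z.
Decompose h/1: node(Y1, node(zero, m, zero), p(node(unit, zero, X2), h(Y1))) =?= node(X1, N, A).
Decompose node/3: Y1 =?= X1,  node(zero, m, zero) =?= N,  p(node(unit, zero, X2), h(Y1)) =?= A.
Bind Y1 := X1; substituting into the one remaining equation that mentions Y1 gives: p(node(unit, zero, X2), h(X1)) =?= A.
Bind N := node(zero, m, zero); no other remaining equation mentions N.
Bind A := p(node(unit, zero, X2), h(X1)); no other remaining equation mentions A. Substituting into the earlier binding gives Z := node(M, p(node(unit, zero, X2), h(X1)), X1).
Decompose node/3: X2 =?= h(node(p(3, m), p(3, m), p(3, m))),  M =?= h(m),  p(zero, M) =?= X1.
Bind X2 := h(node(p(3, m), p(3, m), p(3, m))); no other remaining equation mentions X2. Substituting into the earlier bindings gives Z := node(M, p(node(unit, zero, h(node(p(3, m), p(3, m), p(3, m)))), h(X1)), X1), A := p(node(unit, zero, h(node(p(3, m), p(3, m), p(3, m)))), h(X1)).
Bind M := h(m); substituting into the remaining equation gives: p(zero, h(m)) =?= X1. Substituting into the earlier binding gives Z := node(h(m), p(node(unit, zero, h(node(p(3, m), p(3, m), p(3, m)))), h(X1)), X1).
Bind X1 := p(zero, h(m)). Substituting into the earlier bindings gives Z := node(h(m), p(node(unit, zero, h(node(p(3, m), p(3, m), p(3, m)))), h(p(zero, h(m)))), p(zero, h(m))), Y1 := p(zero, h(m)), A := p(node(unit, zero, h(node(p(3, m), p(3, m), p(3, m)))), h(p(zero, h(m)))).
No equations remain and no clash or occurs-check failure arose, so a unifier exists.

YES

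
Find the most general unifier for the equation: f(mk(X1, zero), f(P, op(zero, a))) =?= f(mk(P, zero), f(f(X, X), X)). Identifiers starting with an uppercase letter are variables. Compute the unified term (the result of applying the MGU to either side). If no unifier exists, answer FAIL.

Decompose f/2: mk(X1, zero) =?= mk(P, zero),  f(P, op(zero, a)) =?= f(f(X, X), X).
Decompose mk/2: X1 =?= P,  zero =?= zero.
Bind X1 := P; no other remaining equation mentions X1.
Delete trivial equation zero =?= zero.
Decompose f/2: P =?= f(X, X),  op(zero, a) =?= X.
Bind P := f(X, X); no other remaining equation mentions P. Substituting into the earlier binding gives X1 := f(X, X).
Bind X := op(zero, a). Substituting into the earlier bindings gives X1 := f(op(zero, a), op(zero, a)), P := f(op(zero, a), op(zero, a)).
Applying the MGU to either side gives f(mk(f(op(zero, a), op(zero, a)), zero), f(f(op(zero, a), op(zero, a)), op(zero, a))).

f(mk(f(op(zero, a), op(zero, a)), zero), f(f(op(zero, a), op(zero, a)), op(zero, a)))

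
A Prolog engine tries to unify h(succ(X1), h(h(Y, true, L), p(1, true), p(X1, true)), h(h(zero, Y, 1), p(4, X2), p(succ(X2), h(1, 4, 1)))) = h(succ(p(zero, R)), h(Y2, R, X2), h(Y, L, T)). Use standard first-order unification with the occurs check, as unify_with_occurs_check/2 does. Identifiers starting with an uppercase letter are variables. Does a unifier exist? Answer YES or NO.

NO

Decompose h/3: succ(X1) = succ(p(zero, R)),  h(h(Y, true, L), p(1, true), p(X1, true)) = h(Y2, R, X2),  h(h(zero, Y, 1), p(4, X2), p(succ(X2), h(1, 4, 1))) = h(Y, L, T).
Decompose succ/1: X1 = p(zero, R).
Bind X1 := p(zero, R); substituting into the one remaining equation that mentions X1 gives: h(h(Y, true, L), p(1, true), p(p(zero, R), true)) = h(Y2, R, X2).
Decompose h/3: h(Y, true, L) = Y2,  p(1, true) = R,  p(p(zero, R), true) = X2.
Bind Y2 := h(Y, true, L); no other remaining equation mentions Y2.
Bind R := p(1, true); substituting into the one remaining equation that mentions R gives: p(p(zero, p(1, true)), true) = X2. Substituting into the earlier binding gives X1 := p(zero, p(1, true)).
Bind X2 := p(p(zero, p(1, true)), true); substituting into the remaining equation gives: h(h(zero, Y, 1), p(4, p(p(zero, p(1, true)), true)), p(succ(p(p(zero, p(1, true)), true)), h(1, 4, 1))) = h(Y, L, T).
Decompose h/3: h(zero, Y, 1) = Y,  p(4, p(p(zero, p(1, true)), true)) = L,  p(succ(p(p(zero, p(1, true)), true)), h(1, 4, 1)) = T.
Occurs check fails: Y occurs in h(zero, Y, 1); the equation Y = h(zero, Y, 1) has no finite solution.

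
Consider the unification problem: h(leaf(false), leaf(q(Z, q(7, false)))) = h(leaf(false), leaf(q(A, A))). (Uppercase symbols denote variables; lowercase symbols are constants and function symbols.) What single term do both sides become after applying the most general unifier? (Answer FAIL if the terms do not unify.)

h(leaf(false), leaf(q(q(7, false), q(7, false))))

Decompose h/2: leaf(false) = leaf(false),  leaf(q(Z, q(7, false))) = leaf(q(A, A)).
Delete trivial equation leaf(false) = leaf(false).
Decompose leaf/1: q(Z, q(7, false)) = q(A, A).
Decompose q/2: Z = A,  q(7, false) = A.
Bind Z := A; no other remaining equation mentions Z.
Bind A := q(7, false). Substituting into the earlier binding gives Z := q(7, false).
Applying the MGU to either side gives h(leaf(false), leaf(q(q(7, false), q(7, false)))).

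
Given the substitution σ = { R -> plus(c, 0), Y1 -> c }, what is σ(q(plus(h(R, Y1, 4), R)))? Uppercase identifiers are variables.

Replace each occurrence of R with plus(c, 0).
Replace each occurrence of Y1 with c.
Result: q(plus(h(plus(c, 0), c, 4), plus(c, 0))).

q(plus(h(plus(c, 0), c, 4), plus(c, 0)))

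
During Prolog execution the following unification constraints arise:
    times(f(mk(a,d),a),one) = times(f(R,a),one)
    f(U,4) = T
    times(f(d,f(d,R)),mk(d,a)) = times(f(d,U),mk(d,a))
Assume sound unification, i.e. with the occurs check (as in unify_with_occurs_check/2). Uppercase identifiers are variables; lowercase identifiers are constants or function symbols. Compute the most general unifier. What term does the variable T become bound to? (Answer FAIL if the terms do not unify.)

f(f(d,mk(a,d)),4)

Decompose times/2: f(mk(a,d),a) = f(R,a),  one = one.
Decompose f/2: mk(a,d) = R,  a = a.
Bind R := mk(a,d); substituting into the one remaining equation that mentions R gives: times(f(d,f(d,mk(a,d))),mk(d,a)) = times(f(d,U),mk(d,a)).
Delete trivial equation a = a.
Delete trivial equation one = one.
Bind T := f(U,4); no other remaining equation mentions T.
Decompose times/2: f(d,f(d,mk(a,d))) = f(d,U),  mk(d,a) = mk(d,a).
Decompose f/2: d = d,  f(d,mk(a,d)) = U.
Delete trivial equation d = d.
Bind U := f(d,mk(a,d)); no other remaining equation mentions U. Substituting into the earlier binding gives T := f(f(d,mk(a,d)),4).
Delete trivial equation mk(d,a) = mk(d,a).
MGU = { R -> mk(a,d), T -> f(f(d,mk(a,d)),4), U -> f(d,mk(a,d)) }, so T -> f(f(d,mk(a,d)),4).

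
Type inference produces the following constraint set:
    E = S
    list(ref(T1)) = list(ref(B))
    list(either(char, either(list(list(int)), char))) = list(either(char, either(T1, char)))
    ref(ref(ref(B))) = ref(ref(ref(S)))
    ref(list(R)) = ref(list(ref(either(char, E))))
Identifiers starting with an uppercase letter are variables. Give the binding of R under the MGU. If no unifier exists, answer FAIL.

ref(either(char, list(list(int))))

Bind E := S; substituting into the one remaining equation that mentions E gives: ref(list(R)) = ref(list(ref(either(char, S)))).
Decompose list/1: ref(T1) = ref(B).
Decompose ref/1: T1 = B.
Bind T1 := B; substituting into the one remaining equation that mentions T1 gives: list(either(char, either(list(list(int)), char))) = list(either(char, either(B, char))).
Decompose list/1: either(char, either(list(list(int)), char)) = either(char, either(B, char)).
Decompose either/2: char = char,  either(list(list(int)), char) = either(B, char).
Delete trivial equation char = char.
Decompose either/2: list(list(int)) = B,  char = char.
Bind B := list(list(int)); substituting into the one remaining equation that mentions B gives: ref(ref(ref(list(list(int))))) = ref(ref(ref(S))). Substituting into the earlier binding gives T1 := list(list(int)).
Delete trivial equation char = char.
Decompose ref/1: ref(ref(list(list(int)))) = ref(ref(S)).
Decompose ref/1: ref(list(list(int))) = ref(S).
Decompose ref/1: list(list(int)) = S.
Bind S := list(list(int)); substituting into the remaining equation gives: ref(list(R)) = ref(list(ref(either(char, list(list(int)))))). Substituting into the earlier binding gives E := list(list(int)).
Decompose ref/1: list(R) = list(ref(either(char, list(list(int))))).
Decompose list/1: R = ref(either(char, list(list(int)))).
Bind R := ref(either(char, list(list(int)))).
MGU = { E := list(list(int)), T1 := list(list(int)), B := list(list(int)), S := list(list(int)), R := ref(either(char, list(list(int)))) }, so R := ref(either(char, list(list(int)))).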